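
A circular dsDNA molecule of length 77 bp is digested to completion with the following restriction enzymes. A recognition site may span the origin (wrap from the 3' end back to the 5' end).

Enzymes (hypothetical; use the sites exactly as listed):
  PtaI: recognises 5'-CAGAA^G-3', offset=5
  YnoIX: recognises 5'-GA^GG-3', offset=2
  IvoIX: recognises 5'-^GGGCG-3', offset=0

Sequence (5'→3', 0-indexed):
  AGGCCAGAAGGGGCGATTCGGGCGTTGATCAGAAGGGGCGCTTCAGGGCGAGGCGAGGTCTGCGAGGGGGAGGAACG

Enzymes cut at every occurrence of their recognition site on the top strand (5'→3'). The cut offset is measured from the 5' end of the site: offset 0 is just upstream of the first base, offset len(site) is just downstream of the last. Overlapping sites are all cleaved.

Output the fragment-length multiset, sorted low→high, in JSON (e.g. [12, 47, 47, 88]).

Per-enzyme occurrences:
  PtaI (CAGAAG, off=5): starts [4, 29] → cuts [9, 34]
  YnoIX (GAGG, off=2): starts [49, 54, 63, 69, 76] → cuts [1, 51, 56, 65, 71]
  IvoIX (GGGCG, off=0): starts [10, 19, 35, 45] → cuts [10, 19, 35, 45]

Pooled cuts: [1, 9, 10, 19, 34, 35, 45, 51, 56, 65, 71]

Fragment lengths:
  1→9: 8 bp
  9→10: 1 bp
  10→19: 9 bp
  19→34: 15 bp
  34→35: 1 bp
  35→45: 10 bp
  45→51: 6 bp
  51→56: 5 bp
  56→65: 9 bp
  65→71: 6 bp
  71→1 (wrap): 77-71+1 = 7 bp

[1,1,5,6,6,7,8,9,9,10,15]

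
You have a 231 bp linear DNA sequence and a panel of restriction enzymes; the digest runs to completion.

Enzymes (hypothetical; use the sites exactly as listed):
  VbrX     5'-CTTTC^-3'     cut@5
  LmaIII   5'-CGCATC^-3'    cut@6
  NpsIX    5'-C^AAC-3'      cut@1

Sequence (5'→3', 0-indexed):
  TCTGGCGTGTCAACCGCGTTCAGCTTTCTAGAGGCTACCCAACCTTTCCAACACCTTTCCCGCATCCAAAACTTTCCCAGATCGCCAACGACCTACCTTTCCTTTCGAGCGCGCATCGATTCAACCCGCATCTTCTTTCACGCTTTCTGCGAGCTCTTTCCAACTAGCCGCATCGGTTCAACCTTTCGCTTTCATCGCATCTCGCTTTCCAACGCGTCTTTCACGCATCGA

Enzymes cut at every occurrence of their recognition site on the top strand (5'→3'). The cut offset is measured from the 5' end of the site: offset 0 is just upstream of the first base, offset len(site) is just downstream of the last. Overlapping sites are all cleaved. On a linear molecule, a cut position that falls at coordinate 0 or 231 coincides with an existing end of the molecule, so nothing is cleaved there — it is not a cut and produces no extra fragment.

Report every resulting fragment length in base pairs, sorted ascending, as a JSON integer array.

[1,1,1,2,5,5,5,6,7,7,7,8,8,8,8,8,10,10,10,10,11,11,12,12,13,13,15,17]

Scan for sites:
  VbrX (CTTTC, off=5): starts [23, 43, 54, 71, 96, 101, 134, 142, 155, 182, 188, 204, 217] → cuts [28, 48, 59, 76, 101, 106, 139, 147, 160, 187, 193, 209, 222]
  LmaIII (CGCATC, off=6): starts [60, 111, 126, 168, 195, 223] → cuts [66, 117, 132, 174, 201, 229]
  NpsIX (CAAC, off=1): starts [10, 39, 48, 85, 121, 160, 178, 209] → cuts [11, 40, 49, 86, 122, 161, 179, 210]

Pooled cuts: [11, 28, 40, 48, 49, 59, 66, 76, 86, 101, 106, 117, 122, 132, 139, 147, 160, 161, 174, 179, 187, 193, 201, 209, 210, 222, 229]

Fragment lengths:
  [0,11): 11 bp
  [11,28): 17 bp
  [28,40): 12 bp
  [40,48): 8 bp
  [48,49): 1 bp
  [49,59): 10 bp
  [59,66): 7 bp
  [66,76): 10 bp
  [76,86): 10 bp
  [86,101): 15 bp
  [101,106): 5 bp
  [106,117): 11 bp
  [117,122): 5 bp
  [122,132): 10 bp
  [132,139): 7 bp
  [139,147): 8 bp
  [147,160): 13 bp
  [160,161): 1 bp
  [161,174): 13 bp
  [174,179): 5 bp
  [179,187): 8 bp
  [187,193): 6 bp
  [193,201): 8 bp
  [201,209): 8 bp
  [209,210): 1 bp
  [210,222): 12 bp
  [222,229): 7 bp
  [229,231): 2 bp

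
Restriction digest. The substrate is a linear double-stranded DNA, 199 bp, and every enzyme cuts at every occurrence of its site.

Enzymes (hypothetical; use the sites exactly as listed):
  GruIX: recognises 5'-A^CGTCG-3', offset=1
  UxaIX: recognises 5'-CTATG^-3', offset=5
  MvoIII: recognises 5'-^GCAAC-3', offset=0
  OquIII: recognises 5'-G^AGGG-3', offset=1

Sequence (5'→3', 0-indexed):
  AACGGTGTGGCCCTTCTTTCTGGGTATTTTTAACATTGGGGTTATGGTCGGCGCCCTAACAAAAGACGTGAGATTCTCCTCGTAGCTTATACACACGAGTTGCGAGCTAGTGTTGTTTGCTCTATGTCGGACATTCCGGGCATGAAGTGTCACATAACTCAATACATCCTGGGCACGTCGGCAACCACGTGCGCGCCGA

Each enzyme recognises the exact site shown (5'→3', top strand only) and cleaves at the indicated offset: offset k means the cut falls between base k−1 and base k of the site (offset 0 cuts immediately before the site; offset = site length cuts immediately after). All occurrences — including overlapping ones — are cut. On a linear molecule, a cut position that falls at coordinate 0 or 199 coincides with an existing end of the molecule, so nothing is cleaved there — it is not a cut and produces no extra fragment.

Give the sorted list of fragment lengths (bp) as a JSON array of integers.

Scan for sites:
  GruIX ACGTCG/1: at [174] ⇒ [175]
  UxaIX CTATG/5: at [121] ⇒ [126]
  MvoIII GCAAC/0: at [180] ⇒ [180]
  OquIII (GAGGG, off=1): no sites

All cut coordinates (distinct, sorted): [126, 175, 180]

Fragments:
  [0,126): 126 bp
  [126,175): 49 bp
  [175,180): 5 bp
  [180,199): 19 bp

[5,19,49,126]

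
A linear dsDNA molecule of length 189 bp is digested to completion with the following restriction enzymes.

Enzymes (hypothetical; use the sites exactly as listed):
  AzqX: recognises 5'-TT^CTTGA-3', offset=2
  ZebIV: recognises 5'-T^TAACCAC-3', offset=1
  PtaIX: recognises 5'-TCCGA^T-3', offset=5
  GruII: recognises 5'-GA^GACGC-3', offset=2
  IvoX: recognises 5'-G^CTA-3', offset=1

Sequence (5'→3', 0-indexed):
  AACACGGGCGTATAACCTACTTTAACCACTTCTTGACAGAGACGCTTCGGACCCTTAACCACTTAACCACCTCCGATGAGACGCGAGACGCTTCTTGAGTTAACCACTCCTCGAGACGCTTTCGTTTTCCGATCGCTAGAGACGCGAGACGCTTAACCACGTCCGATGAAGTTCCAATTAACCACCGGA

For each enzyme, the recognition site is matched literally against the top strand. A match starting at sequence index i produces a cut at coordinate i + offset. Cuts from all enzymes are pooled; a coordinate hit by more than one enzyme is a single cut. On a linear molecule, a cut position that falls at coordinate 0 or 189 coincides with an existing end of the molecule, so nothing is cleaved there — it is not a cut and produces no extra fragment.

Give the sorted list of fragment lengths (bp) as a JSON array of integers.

Scan for sites:
  AzqX (TTCTTGA, off=2): starts [29, 91] → cuts [31, 93]
  ZebIV (TTAACCAC, off=1): starts [21, 54, 62, 99, 152, 177] → cuts [22, 55, 63, 100, 153, 178]
  PtaIX (TCCGAT, off=5): starts [71, 127, 161] → cuts [76, 132, 166]
  GruII (GAGACGC, off=2): starts [38, 77, 84, 112, 138, 145] → cuts [40, 79, 86, 114, 140, 147]
  IvoX (GCTA, off=1): starts [134] → cuts [135]

Pooled cuts: [22, 31, 40, 55, 63, 76, 79, 86, 93, 100, 114, 132, 135, 140, 147, 153, 166, 178]

Fragments:
  [0,22): 22 bp
  [22,31): 9 bp
  [31,40): 9 bp
  [40,55): 15 bp
  [55,63): 8 bp
  [63,76): 13 bp
  [76,79): 3 bp
  [79,86): 7 bp
  [86,93): 7 bp
  [93,100): 7 bp
  [100,114): 14 bp
  [114,132): 18 bp
  [132,135): 3 bp
  [135,140): 5 bp
  [140,147): 7 bp
  [147,153): 6 bp
  [153,166): 13 bp
  [166,178): 12 bp
  [178,189): 11 bp

[3,3,5,6,7,7,7,7,8,9,9,11,12,13,13,14,15,18,22]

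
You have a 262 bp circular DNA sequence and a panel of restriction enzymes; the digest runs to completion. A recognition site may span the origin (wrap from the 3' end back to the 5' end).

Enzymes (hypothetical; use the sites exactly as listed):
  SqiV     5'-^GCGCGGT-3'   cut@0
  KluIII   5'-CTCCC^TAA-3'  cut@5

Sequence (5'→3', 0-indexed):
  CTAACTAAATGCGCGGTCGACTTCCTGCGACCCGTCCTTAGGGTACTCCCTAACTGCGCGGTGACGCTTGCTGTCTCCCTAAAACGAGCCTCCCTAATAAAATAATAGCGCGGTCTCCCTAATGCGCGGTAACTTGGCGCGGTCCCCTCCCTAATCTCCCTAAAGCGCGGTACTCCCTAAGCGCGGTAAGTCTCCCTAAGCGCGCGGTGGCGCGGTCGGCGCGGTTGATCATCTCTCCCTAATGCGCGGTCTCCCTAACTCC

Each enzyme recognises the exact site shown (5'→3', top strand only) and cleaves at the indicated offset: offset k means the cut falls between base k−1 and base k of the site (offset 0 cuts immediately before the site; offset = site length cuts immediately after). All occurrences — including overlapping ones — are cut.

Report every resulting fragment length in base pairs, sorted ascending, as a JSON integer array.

[3,4,4,4,5,5,8,8,9,9,9,12,12,13,13,13,15,15,16,21,24,40]

Site scan:
  SqiV (GCGCGGT, off=0): starts [10, 55, 107, 123, 136, 164, 180, 201, 209, 218, 243] → cuts [10, 55, 107, 123, 136, 164, 180, 201, 209, 218, 243]
  KluIII (CTCCCTAA, off=5): starts [45, 74, 89, 114, 146, 155, 172, 191, 234, 250, 258] → cuts [1, 50, 79, 94, 119, 151, 160, 177, 196, 239, 255]

Pooled cuts: [1, 10, 50, 55, 79, 94, 107, 119, 123, 136, 151, 160, 164, 177, 180, 196, 201, 209, 218, 239, 243, 255]

Fragment lengths:
  1→10: 9 bp
  10→50: 40 bp
  50→55: 5 bp
  55→79: 24 bp
  79→94: 15 bp
  94→107: 13 bp
  107→119: 12 bp
  119→123: 4 bp
  123→136: 13 bp
  136→151: 15 bp
  151→160: 9 bp
  160→164: 4 bp
  164→177: 13 bp
  177→180: 3 bp
  180→196: 16 bp
  196→201: 5 bp
  201→209: 8 bp
  209→218: 9 bp
  218→239: 21 bp
  239→243: 4 bp
  243→255: 12 bp
  255→1 (wrap): 262-255+1 = 8 bp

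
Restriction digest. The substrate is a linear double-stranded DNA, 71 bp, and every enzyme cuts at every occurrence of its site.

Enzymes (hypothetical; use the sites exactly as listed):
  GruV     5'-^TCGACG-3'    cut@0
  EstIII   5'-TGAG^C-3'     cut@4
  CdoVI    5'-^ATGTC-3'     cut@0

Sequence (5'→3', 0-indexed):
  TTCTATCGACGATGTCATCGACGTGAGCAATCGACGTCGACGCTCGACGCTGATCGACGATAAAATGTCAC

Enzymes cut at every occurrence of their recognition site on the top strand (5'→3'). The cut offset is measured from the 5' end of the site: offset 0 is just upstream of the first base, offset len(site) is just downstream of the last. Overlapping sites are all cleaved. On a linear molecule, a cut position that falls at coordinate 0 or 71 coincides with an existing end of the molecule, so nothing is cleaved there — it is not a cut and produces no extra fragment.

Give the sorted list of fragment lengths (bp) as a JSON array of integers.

[3,5,6,6,6,7,7,10,10,11]

Per-enzyme occurrences:
  GruV (TCGACG, off=0): starts [5, 17, 30, 36, 43, 53] → cuts [5, 17, 30, 36, 43, 53]
  EstIII (TGAGC, off=4): starts [23] → cuts [27]
  CdoVI (ATGTC, off=0): starts [11, 64] → cuts [11, 64]

All cut coordinates (distinct, sorted): [5, 11, 17, 27, 30, 36, 43, 53, 64]

Fragments:
  [0,5): 5 bp
  [5,11): 6 bp
  [11,17): 6 bp
  [17,27): 10 bp
  [27,30): 3 bp
  [30,36): 6 bp
  [36,43): 7 bp
  [43,53): 10 bp
  [53,64): 11 bp
  [64,71): 7 bp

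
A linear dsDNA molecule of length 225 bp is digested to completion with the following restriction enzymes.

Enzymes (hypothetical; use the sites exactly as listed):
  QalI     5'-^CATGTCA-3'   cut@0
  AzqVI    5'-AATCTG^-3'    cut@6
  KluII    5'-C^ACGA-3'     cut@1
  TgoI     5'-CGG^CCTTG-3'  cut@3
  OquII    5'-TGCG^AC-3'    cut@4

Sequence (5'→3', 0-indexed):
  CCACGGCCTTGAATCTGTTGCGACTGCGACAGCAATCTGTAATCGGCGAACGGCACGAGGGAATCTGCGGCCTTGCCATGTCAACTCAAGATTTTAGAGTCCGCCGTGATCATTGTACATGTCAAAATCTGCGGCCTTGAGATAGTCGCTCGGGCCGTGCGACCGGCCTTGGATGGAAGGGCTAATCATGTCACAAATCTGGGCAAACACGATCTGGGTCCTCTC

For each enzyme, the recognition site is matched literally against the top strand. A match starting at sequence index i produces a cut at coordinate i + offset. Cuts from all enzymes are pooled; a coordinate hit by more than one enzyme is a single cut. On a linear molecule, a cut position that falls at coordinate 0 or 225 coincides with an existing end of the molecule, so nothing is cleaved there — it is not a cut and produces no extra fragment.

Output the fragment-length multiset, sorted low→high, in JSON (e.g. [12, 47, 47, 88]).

Per-enzyme occurrences:
  QalI (CATGTCA, off=0): starts [76, 117, 186] → cuts [76, 117, 186]
  AzqVI (AATCTG, off=6): starts [11, 33, 61, 125, 195] → cuts [17, 39, 67, 131, 201]
  KluII (CACGA, off=1): starts [53, 207] → cuts [54, 208]
  TgoI (CGGCCTTG, off=3): starts [3, 67, 131, 163] → cuts [6, 70, 134, 166]
  OquII (TGCGAC, off=4): starts [18, 24, 157] → cuts [22, 28, 161]

All cut coordinates (distinct, sorted): [6, 17, 22, 28, 39, 54, 67, 70, 76, 117, 131, 134, 161, 166, 186, 201, 208]

Fragment lengths:
  [0,6): 6 bp
  [6,17): 11 bp
  [17,22): 5 bp
  [22,28): 6 bp
  [28,39): 11 bp
  [39,54): 15 bp
  [54,67): 13 bp
  [67,70): 3 bp
  [70,76): 6 bp
  [76,117): 41 bp
  [117,131): 14 bp
  [131,134): 3 bp
  [134,161): 27 bp
  [161,166): 5 bp
  [166,186): 20 bp
  [186,201): 15 bp
  [201,208): 7 bp
  [208,225): 17 bp

[3,3,5,5,6,6,6,7,11,11,13,14,15,15,17,20,27,41]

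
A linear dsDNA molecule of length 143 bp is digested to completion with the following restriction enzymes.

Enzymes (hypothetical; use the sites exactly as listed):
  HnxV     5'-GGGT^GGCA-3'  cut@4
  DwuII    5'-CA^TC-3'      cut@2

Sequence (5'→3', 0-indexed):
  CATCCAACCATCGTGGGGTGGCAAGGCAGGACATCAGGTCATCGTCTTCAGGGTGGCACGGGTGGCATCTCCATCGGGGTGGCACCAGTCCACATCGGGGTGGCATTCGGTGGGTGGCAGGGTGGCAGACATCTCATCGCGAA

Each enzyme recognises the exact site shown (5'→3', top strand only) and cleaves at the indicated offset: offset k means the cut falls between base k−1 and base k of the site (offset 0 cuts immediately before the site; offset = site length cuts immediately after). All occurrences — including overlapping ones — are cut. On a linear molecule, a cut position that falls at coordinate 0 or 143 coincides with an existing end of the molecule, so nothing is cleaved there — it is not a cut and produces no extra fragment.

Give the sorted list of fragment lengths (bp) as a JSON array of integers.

Per-enzyme occurrences:
  HnxV GGGTGGCA/4: at [15, 50, 59, 76, 97, 111, 119] ⇒ [19, 54, 63, 80, 101, 115, 123]
  DwuII CATC/2: at [0, 8, 31, 39, 65, 71, 92, 129, 134] ⇒ [2, 10, 33, 41, 67, 73, 94, 131, 136]

Pooled cuts: [2, 10, 19, 33, 41, 54, 63, 67, 73, 80, 94, 101, 115, 123, 131, 136]

Fragments:
  [0,2): 2 bp
  [2,10): 8 bp
  [10,19): 9 bp
  [19,33): 14 bp
  [33,41): 8 bp
  [41,54): 13 bp
  [54,63): 9 bp
  [63,67): 4 bp
  [67,73): 6 bp
  [73,80): 7 bp
  [80,94): 14 bp
  [94,101): 7 bp
  [101,115): 14 bp
  [115,123): 8 bp
  [123,131): 8 bp
  [131,136): 5 bp
  [136,143): 7 bp

[2,4,5,6,7,7,7,8,8,8,8,9,9,13,14,14,14]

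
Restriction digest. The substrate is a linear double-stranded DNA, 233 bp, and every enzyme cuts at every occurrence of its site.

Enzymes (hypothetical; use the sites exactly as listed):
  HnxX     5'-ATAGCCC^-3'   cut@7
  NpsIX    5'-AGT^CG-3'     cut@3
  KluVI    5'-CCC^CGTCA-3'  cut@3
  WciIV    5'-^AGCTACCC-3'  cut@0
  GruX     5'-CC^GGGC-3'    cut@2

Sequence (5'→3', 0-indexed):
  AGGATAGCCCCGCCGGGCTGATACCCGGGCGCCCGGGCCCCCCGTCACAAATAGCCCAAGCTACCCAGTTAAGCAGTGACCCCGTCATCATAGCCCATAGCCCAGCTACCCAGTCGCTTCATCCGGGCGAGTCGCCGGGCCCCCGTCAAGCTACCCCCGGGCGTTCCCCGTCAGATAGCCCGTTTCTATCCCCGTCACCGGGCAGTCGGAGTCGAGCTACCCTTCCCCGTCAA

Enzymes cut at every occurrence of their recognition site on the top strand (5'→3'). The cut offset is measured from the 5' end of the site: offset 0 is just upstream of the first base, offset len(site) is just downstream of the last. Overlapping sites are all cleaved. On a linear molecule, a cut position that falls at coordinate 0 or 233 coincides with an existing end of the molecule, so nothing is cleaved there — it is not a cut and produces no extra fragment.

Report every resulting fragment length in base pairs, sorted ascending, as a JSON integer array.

Per-enzyme occurrences:
  HnxX ATAGCCC/7: at [3, 50, 89, 96, 174] ⇒ [10, 57, 96, 103, 181]
  NpsIX AGTCG/3: at [111, 129, 203, 209] ⇒ [114, 132, 206, 212]
  KluVI CCCCGTCA/3: at [39, 79, 140, 165, 189, 224] ⇒ [42, 82, 143, 168, 192, 227]
  WciIV AGCTACCC/0: at [58, 103, 148, 214] ⇒ [58, 103, 148, 214]
  GruX CCGGGC/2: at [12, 24, 32, 122, 134, 156, 197] ⇒ [14, 26, 34, 124, 136, 158, 199]

Pooled cuts: [10, 14, 26, 34, 42, 57, 58, 82, 96, 103, 114, 124, 132, 136, 143, 148, 158, 168, 181, 192, 199, 206, 212, 214, 227]

Fragments:
  [0,10): 10 bp
  [10,14): 4 bp
  [14,26): 12 bp
  [26,34): 8 bp
  [34,42): 8 bp
  [42,57): 15 bp
  [57,58): 1 bp
  [58,82): 24 bp
  [82,96): 14 bp
  [96,103): 7 bp
  [103,114): 11 bp
  [114,124): 10 bp
  [124,132): 8 bp
  [132,136): 4 bp
  [136,143): 7 bp
  [143,148): 5 bp
  [148,158): 10 bp
  [158,168): 10 bp
  [168,181): 13 bp
  [181,192): 11 bp
  [192,199): 7 bp
  [199,206): 7 bp
  [206,212): 6 bp
  [212,214): 2 bp
  [214,227): 13 bp
  [227,233): 6 bp

[1,2,4,4,5,6,6,7,7,7,7,8,8,8,10,10,10,10,11,11,12,13,13,14,15,24]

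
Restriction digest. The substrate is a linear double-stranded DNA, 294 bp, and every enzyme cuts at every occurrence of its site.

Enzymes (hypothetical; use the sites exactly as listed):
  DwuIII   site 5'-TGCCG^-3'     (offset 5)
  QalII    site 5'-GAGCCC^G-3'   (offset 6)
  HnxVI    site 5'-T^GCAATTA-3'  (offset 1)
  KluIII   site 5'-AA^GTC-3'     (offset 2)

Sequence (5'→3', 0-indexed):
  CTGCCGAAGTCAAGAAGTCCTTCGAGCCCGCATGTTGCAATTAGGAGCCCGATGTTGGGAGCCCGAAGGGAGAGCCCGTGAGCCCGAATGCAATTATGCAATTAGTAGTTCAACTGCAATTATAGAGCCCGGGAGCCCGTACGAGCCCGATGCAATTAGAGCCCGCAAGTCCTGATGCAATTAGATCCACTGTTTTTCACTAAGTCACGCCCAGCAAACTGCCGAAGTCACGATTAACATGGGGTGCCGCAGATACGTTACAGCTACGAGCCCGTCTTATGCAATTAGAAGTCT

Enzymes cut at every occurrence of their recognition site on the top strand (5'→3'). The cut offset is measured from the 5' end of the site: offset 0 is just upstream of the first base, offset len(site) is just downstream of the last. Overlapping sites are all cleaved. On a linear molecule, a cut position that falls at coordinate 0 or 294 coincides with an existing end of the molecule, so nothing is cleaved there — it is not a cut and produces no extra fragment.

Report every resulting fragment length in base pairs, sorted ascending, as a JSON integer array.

[2,2,3,4,4,4,6,7,7,8,8,8,8,8,10,10,13,13,13,14,14,15,18,21,23,24,27]

Site scan:
  DwuIII TGCCG/5: at [1, 219, 244] ⇒ [6, 224, 249]
  QalII GAGCCCG/6: at [23, 44, 58, 71, 79, 124, 132, 142, 158, 267] ⇒ [29, 50, 64, 77, 85, 130, 138, 148, 164, 273]
  HnxVI TGCAATTA/1: at [35, 88, 96, 114, 150, 175, 279] ⇒ [36, 89, 97, 115, 151, 176, 280]
  KluIII AAGTC/2: at [6, 14, 166, 201, 224, 288] ⇒ [8, 16, 168, 203, 226, 290]

All cut coordinates (distinct, sorted): [6, 8, 16, 29, 36, 50, 64, 77, 85, 89, 97, 115, 130, 138, 148, 151, 164, 168, 176, 203, 224, 226, 249, 273, 280, 290]

Fragments:
  [0,6): 6 bp
  [6,8): 2 bp
  [8,16): 8 bp
  [16,29): 13 bp
  [29,36): 7 bp
  [36,50): 14 bp
  [50,64): 14 bp
  [64,77): 13 bp
  [77,85): 8 bp
  [85,89): 4 bp
  [89,97): 8 bp
  [97,115): 18 bp
  [115,130): 15 bp
  [130,138): 8 bp
  [138,148): 10 bp
  [148,151): 3 bp
  [151,164): 13 bp
  [164,168): 4 bp
  [168,176): 8 bp
  [176,203): 27 bp
  [203,224): 21 bp
  [224,226): 2 bp
  [226,249): 23 bp
  [249,273): 24 bp
  [273,280): 7 bp
  [280,290): 10 bp
  [290,294): 4 bp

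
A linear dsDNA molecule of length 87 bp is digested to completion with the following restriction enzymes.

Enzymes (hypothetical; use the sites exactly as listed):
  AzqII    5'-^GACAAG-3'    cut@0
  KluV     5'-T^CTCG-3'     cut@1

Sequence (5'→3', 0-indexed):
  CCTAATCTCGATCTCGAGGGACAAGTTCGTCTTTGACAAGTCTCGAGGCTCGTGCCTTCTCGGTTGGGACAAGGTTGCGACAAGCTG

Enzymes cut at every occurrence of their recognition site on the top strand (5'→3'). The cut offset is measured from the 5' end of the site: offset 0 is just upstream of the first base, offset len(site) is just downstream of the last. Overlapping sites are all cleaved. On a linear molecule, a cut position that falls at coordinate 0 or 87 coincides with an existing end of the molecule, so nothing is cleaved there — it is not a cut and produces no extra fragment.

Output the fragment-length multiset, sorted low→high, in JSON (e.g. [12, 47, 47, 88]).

[6,6,7,7,9,9,11,15,17]

Scan for sites:
  AzqII GACAAG/0: at [19, 34, 67, 78] ⇒ [19, 34, 67, 78]
  KluV TCTCG/1: at [5, 11, 40, 57] ⇒ [6, 12, 41, 58]

All cut coordinates (distinct, sorted): [6, 12, 19, 34, 41, 58, 67, 78]

Fragment lengths:
  [0,6): 6 bp
  [6,12): 6 bp
  [12,19): 7 bp
  [19,34): 15 bp
  [34,41): 7 bp
  [41,58): 17 bp
  [58,67): 9 bp
  [67,78): 11 bp
  [78,87): 9 bp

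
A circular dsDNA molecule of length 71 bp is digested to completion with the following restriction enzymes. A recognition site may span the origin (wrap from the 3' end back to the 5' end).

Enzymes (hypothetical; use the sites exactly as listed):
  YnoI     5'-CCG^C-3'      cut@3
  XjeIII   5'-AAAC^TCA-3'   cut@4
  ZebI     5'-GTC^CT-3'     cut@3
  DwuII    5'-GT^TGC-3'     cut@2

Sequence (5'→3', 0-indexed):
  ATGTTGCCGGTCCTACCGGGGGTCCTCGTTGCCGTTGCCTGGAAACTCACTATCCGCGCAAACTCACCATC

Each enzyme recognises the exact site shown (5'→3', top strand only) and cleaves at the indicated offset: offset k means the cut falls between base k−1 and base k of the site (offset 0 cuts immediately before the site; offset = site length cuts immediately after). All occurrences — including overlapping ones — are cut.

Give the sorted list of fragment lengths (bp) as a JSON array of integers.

[5,6,7,8,10,11,12,12]

Per-enzyme occurrences:
  YnoI (CCGC, off=3): starts [53] → cuts [56]
  XjeIII (AAACTCA, off=4): starts [42, 59] → cuts [46, 63]
  ZebI (GTCCT, off=3): starts [9, 21] → cuts [12, 24]
  DwuII (GTTGC, off=2): starts [2, 27, 33] → cuts [4, 29, 35]

Pooled cuts: [4, 12, 24, 29, 35, 46, 56, 63]

Fragment lengths:
  4→12: 8 bp
  12→24: 12 bp
  24→29: 5 bp
  29→35: 6 bp
  35→46: 11 bp
  46→56: 10 bp
  56→63: 7 bp
  63→4 (wrap): 71-63+4 = 12 bp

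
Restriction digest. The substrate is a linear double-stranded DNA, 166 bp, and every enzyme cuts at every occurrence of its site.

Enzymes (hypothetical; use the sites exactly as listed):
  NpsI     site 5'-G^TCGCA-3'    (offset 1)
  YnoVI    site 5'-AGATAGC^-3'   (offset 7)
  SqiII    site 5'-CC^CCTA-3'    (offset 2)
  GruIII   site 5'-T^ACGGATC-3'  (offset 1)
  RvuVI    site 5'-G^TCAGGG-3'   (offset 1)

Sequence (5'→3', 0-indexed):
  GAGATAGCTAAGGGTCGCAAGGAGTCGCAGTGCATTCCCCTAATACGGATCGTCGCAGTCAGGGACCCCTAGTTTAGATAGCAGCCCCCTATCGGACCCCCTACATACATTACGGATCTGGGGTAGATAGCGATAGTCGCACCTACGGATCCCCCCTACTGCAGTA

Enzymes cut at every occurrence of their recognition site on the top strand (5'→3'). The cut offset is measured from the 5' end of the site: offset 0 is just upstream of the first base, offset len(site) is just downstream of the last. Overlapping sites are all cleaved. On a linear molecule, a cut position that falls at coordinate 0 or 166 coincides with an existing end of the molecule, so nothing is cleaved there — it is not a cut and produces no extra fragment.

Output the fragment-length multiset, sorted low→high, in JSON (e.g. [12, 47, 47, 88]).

[5,5,6,6,6,8,8,8,9,10,10,12,12,12,14,15,20]

Scan for sites:
  NpsI (GTCGCA, off=1): starts [13, 23, 51, 135] → cuts [14, 24, 52, 136]
  YnoVI (AGATAGC, off=7): starts [1, 75, 124] → cuts [8, 82, 131]
  SqiII (CCCCTA, off=2): starts [36, 65, 85, 97, 152] → cuts [38, 67, 87, 99, 154]
  GruIII (TACGGATC, off=1): starts [43, 110, 143] → cuts [44, 111, 144]
  RvuVI (GTCAGGG, off=1): starts [57] → cuts [58]

Pooled cuts: [8, 14, 24, 38, 44, 52, 58, 67, 82, 87, 99, 111, 131, 136, 144, 154]

Fragment lengths:
  [0,8): 8 bp
  [8,14): 6 bp
  [14,24): 10 bp
  [24,38): 14 bp
  [38,44): 6 bp
  [44,52): 8 bp
  [52,58): 6 bp
  [58,67): 9 bp
  [67,82): 15 bp
  [82,87): 5 bp
  [87,99): 12 bp
  [99,111): 12 bp
  [111,131): 20 bp
  [131,136): 5 bp
  [136,144): 8 bp
  [144,154): 10 bp
  [154,166): 12 bp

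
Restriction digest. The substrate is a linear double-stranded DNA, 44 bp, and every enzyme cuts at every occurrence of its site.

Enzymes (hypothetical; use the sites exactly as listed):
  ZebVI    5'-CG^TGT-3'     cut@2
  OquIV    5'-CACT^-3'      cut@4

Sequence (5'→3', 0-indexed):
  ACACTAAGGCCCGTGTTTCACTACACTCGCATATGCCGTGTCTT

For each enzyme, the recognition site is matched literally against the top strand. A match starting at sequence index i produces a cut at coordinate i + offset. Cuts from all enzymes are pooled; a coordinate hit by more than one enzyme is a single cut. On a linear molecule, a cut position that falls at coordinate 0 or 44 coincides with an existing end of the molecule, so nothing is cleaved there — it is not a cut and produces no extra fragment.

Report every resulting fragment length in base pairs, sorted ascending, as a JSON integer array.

Per-enzyme occurrences:
  ZebVI CGTGT/2: at [11, 36] ⇒ [13, 38]
  OquIV CACT/4: at [1, 18, 23] ⇒ [5, 22, 27]

Pooled cuts: [5, 13, 22, 27, 38]

Fragment lengths:
  [0,5): 5 bp
  [5,13): 8 bp
  [13,22): 9 bp
  [22,27): 5 bp
  [27,38): 11 bp
  [38,44): 6 bp

[5,5,6,8,9,11]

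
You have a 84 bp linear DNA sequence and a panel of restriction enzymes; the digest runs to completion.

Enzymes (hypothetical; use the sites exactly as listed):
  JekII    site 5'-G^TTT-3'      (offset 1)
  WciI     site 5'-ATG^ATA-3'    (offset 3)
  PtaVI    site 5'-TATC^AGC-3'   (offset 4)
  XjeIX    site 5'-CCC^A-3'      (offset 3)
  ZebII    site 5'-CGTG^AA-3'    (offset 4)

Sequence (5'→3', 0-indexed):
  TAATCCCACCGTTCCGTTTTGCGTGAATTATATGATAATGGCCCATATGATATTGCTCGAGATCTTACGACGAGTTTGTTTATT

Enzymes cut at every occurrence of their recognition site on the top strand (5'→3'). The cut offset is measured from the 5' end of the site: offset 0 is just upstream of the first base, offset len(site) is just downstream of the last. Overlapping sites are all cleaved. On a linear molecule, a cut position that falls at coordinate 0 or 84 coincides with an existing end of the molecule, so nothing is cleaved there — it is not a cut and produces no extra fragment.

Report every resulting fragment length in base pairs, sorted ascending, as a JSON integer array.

[4,5,6,7,9,9,9,10,25]

Scan for sites:
  JekII (GTTT, off=1): starts [15, 73, 77] → cuts [16, 74, 78]
  WciI (ATGATA, off=3): starts [31, 46] → cuts [34, 49]
  PtaVI (TATCAGC, off=4): no sites
  XjeIX (CCCA, off=3): starts [4, 41] → cuts [7, 44]
  ZebII (CGTGAA, off=4): starts [21] → cuts [25]

All cut coordinates (distinct, sorted): [7, 16, 25, 34, 44, 49, 74, 78]

Fragment lengths:
  [0,7): 7 bp
  [7,16): 9 bp
  [16,25): 9 bp
  [25,34): 9 bp
  [34,44): 10 bp
  [44,49): 5 bp
  [49,74): 25 bp
  [74,78): 4 bp
  [78,84): 6 bp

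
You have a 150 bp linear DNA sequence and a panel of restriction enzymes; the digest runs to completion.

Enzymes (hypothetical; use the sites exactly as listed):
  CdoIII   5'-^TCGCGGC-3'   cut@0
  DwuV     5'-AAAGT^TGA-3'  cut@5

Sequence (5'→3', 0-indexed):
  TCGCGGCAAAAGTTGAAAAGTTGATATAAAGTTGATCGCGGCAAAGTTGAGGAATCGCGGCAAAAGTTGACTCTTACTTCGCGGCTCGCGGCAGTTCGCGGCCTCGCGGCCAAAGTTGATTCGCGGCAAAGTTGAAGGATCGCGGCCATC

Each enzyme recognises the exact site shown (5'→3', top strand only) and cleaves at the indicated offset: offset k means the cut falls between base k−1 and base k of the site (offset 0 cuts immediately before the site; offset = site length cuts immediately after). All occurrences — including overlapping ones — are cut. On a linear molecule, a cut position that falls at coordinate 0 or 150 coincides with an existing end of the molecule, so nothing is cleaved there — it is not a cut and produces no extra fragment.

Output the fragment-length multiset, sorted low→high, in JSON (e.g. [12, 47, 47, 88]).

Scan for sites:
  CdoIII TCGCGGC/0: at [0, 35, 54, 78, 85, 95, 103, 120, 139] ⇒ [35, 54, 78, 85, 95, 103, 120, 139] (position 0 is a terminus of the linear molecule — no cut)
  DwuV AAAGTTGA/5: at [8, 16, 27, 42, 62, 111, 127] ⇒ [13, 21, 32, 47, 67, 116, 132]

All cut coordinates (distinct, sorted): [13, 21, 32, 35, 47, 54, 67, 78, 85, 95, 103, 116, 120, 132, 139]

Fragments:
  [0,13): 13 bp
  [13,21): 8 bp
  [21,32): 11 bp
  [32,35): 3 bp
  [35,47): 12 bp
  [47,54): 7 bp
  [54,67): 13 bp
  [67,78): 11 bp
  [78,85): 7 bp
  [85,95): 10 bp
  [95,103): 8 bp
  [103,116): 13 bp
  [116,120): 4 bp
  [120,132): 12 bp
  [132,139): 7 bp
  [139,150): 11 bp

[3,4,7,7,7,8,8,10,11,11,11,12,12,13,13,13]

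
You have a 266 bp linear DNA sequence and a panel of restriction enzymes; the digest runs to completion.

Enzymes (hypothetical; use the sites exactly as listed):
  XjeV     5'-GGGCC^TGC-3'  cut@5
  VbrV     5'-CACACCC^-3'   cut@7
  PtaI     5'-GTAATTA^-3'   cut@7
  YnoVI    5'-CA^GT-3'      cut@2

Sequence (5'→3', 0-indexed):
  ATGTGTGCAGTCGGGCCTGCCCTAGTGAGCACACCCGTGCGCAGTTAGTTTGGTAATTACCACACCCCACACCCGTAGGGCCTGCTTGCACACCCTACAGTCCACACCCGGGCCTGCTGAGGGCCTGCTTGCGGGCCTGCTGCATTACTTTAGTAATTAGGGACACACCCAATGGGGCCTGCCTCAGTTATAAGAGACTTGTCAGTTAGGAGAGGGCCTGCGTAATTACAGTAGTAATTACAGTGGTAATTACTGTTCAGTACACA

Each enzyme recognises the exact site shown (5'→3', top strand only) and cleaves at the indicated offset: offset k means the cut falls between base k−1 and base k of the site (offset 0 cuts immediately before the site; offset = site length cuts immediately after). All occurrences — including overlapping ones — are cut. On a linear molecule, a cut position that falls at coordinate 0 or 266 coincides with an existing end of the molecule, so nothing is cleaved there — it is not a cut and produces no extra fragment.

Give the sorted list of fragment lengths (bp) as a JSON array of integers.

Site scan:
  XjeV (GGGCCTGC, off=5): starts [12, 77, 109, 120, 132, 174, 213] → cuts [17, 82, 114, 125, 137, 179, 218]
  VbrV (CACACCC, off=7): starts [29, 60, 67, 88, 102, 163] → cuts [36, 67, 74, 95, 109, 170]
  PtaI (GTAATTA, off=7): starts [52, 152, 221, 233, 245] → cuts [59, 159, 228, 240, 252]
  YnoVI (CAGT, off=2): starts [7, 41, 97, 184, 202, 228, 240, 257] → cuts [9, 43, 99, 186, 204, 230, 242, 259]

Pooled cuts: [9, 17, 36, 43, 59, 67, 74, 82, 95, 99, 109, 114, 125, 137, 159, 170, 179, 186, 204, 218, 228, 230, 240, 242, 252, 259]

Fragment lengths:
  [0,9): 9 bp
  [9,17): 8 bp
  [17,36): 19 bp
  [36,43): 7 bp
  [43,59): 16 bp
  [59,67): 8 bp
  [67,74): 7 bp
  [74,82): 8 bp
  [82,95): 13 bp
  [95,99): 4 bp
  [99,109): 10 bp
  [109,114): 5 bp
  [114,125): 11 bp
  [125,137): 12 bp
  [137,159): 22 bp
  [159,170): 11 bp
  [170,179): 9 bp
  [179,186): 7 bp
  [186,204): 18 bp
  [204,218): 14 bp
  [218,228): 10 bp
  [228,230): 2 bp
  [230,240): 10 bp
  [240,242): 2 bp
  [242,252): 10 bp
  [252,259): 7 bp
  [259,266): 7 bp

[2,2,4,5,7,7,7,7,7,8,8,8,9,9,10,10,10,10,11,11,12,13,14,16,18,19,22]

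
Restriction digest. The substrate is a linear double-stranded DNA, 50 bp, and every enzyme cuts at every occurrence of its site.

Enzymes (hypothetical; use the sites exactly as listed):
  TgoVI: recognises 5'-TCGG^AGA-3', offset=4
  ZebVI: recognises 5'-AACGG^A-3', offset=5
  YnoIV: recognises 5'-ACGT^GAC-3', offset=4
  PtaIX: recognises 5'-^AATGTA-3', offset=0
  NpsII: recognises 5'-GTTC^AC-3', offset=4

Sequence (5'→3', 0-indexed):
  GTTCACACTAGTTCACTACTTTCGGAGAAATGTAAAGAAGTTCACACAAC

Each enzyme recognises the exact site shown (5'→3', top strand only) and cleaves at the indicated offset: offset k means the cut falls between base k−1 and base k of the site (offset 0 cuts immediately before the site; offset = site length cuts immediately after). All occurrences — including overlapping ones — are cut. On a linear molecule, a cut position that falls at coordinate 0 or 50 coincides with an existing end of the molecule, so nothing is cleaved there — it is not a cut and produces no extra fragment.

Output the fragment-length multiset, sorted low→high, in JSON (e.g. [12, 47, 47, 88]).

[3,4,7,10,11,15]

Site scan:
  TgoVI (TCGGAGA, off=4): starts [21] → cuts [25]
  ZebVI (AACGGA, off=5): no sites
  YnoIV (ACGTGAC, off=4): no sites
  PtaIX (AATGTA, off=0): starts [28] → cuts [28]
  NpsII (GTTCAC, off=4): starts [0, 10, 39] → cuts [4, 14, 43]

Pooled cuts: [4, 14, 25, 28, 43]

Fragments:
  [0,4): 4 bp
  [4,14): 10 bp
  [14,25): 11 bp
  [25,28): 3 bp
  [28,43): 15 bp
  [43,50): 7 bp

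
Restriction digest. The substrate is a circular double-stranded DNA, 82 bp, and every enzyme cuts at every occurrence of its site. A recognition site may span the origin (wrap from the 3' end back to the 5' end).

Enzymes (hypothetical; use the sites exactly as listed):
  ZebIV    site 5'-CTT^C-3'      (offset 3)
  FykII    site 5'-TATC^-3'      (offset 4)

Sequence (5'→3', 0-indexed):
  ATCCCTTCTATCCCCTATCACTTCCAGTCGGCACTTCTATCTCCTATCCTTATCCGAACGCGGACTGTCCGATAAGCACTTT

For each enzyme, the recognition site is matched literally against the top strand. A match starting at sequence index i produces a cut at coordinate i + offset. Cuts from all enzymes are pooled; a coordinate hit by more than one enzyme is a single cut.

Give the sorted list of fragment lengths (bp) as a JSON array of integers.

Scan for sites:
  ZebIV (CTTC, off=3): starts [4, 20, 33] → cuts [7, 23, 36]
  FykII (TATC, off=4): starts [8, 15, 37, 44, 50, 81] → cuts [3, 12, 19, 41, 48, 54]

All cut coordinates (distinct, sorted): [3, 7, 12, 19, 23, 36, 41, 48, 54]

Fragment lengths:
  3→7: 4 bp
  7→12: 5 bp
  12→19: 7 bp
  19→23: 4 bp
  23→36: 13 bp
  36→41: 5 bp
  41→48: 7 bp
  48→54: 6 bp
  54→3 (wrap): 82-54+3 = 31 bp

[4,4,5,5,6,7,7,13,31]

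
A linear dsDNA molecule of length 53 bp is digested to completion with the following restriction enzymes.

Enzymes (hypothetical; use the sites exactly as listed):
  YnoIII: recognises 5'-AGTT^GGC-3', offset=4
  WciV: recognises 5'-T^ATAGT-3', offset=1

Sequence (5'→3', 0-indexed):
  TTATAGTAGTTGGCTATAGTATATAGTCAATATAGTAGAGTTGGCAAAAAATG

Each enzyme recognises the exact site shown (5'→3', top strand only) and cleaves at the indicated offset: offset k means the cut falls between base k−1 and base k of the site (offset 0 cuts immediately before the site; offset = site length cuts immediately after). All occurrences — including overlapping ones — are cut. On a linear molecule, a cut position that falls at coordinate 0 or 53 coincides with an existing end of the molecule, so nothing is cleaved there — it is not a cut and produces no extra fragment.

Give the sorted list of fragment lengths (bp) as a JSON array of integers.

Site scan:
  YnoIII AGTTGGC/4: at [7, 38] ⇒ [11, 42]
  WciV TATAGT/1: at [1, 14, 21, 30] ⇒ [2, 15, 22, 31]

Pooled cuts: [2, 11, 15, 22, 31, 42]

Fragment lengths:
  [0,2): 2 bp
  [2,11): 9 bp
  [11,15): 4 bp
  [15,22): 7 bp
  [22,31): 9 bp
  [31,42): 11 bp
  [42,53): 11 bp

[2,4,7,9,9,11,11]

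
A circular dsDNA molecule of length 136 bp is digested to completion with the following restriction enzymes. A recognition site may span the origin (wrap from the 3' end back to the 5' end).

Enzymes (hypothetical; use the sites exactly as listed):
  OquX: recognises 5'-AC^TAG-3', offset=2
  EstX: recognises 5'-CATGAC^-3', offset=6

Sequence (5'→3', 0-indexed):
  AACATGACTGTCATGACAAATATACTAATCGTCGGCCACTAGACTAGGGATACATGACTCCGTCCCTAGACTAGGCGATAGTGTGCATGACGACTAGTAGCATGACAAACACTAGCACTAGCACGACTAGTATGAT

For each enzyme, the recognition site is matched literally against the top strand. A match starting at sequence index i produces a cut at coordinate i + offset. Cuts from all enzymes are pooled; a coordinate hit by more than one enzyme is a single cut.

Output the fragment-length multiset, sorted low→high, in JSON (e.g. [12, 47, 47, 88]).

[3,5,6,6,9,9,12,13,14,17,20,22]

Site scan:
  OquX (ACTAG, off=2): starts [37, 42, 69, 92, 110, 116, 125] → cuts [39, 44, 71, 94, 112, 118, 127]
  EstX (CATGAC, off=6): starts [2, 11, 52, 85, 100] → cuts [8, 17, 58, 91, 106]

Pooled cuts: [8, 17, 39, 44, 58, 71, 91, 94, 106, 112, 118, 127]

Fragments:
  8→17: 9 bp
  17→39: 22 bp
  39→44: 5 bp
  44→58: 14 bp
  58→71: 13 bp
  71→91: 20 bp
  91→94: 3 bp
  94→106: 12 bp
  106→112: 6 bp
  112→118: 6 bp
  118→127: 9 bp
  127→8 (wrap): 136-127+8 = 17 bp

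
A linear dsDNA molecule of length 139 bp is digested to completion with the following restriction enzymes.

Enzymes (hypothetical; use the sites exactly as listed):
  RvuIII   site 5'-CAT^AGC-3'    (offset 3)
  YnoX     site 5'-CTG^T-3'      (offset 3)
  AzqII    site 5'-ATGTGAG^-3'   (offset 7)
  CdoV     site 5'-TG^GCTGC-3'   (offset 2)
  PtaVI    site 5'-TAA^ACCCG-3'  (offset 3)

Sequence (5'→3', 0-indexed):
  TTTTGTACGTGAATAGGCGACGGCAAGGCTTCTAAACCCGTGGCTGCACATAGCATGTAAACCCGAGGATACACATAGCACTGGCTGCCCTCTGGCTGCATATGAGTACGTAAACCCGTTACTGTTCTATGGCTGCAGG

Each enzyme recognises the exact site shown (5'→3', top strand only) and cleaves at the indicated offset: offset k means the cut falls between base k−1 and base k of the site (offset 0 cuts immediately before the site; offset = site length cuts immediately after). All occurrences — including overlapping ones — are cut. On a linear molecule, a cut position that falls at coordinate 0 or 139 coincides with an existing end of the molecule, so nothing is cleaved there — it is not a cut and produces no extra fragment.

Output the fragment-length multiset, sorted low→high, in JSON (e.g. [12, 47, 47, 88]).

[7,7,7,8,9,9,11,11,16,19,35]

Site scan:
  RvuIII (CATAGC, off=3): starts [48, 73] → cuts [51, 76]
  YnoX (CTGT, off=3): starts [121] → cuts [124]
  AzqII (ATGTGAG, off=7): no sites
  CdoV (TGGCTGC, off=2): starts [40, 81, 92, 129] → cuts [42, 83, 94, 131]
  PtaVI (TAAACCCG, off=3): starts [32, 57, 110] → cuts [35, 60, 113]

All cut coordinates (distinct, sorted): [35, 42, 51, 60, 76, 83, 94, 113, 124, 131]

Fragments:
  [0,35): 35 bp
  [35,42): 7 bp
  [42,51): 9 bp
  [51,60): 9 bp
  [60,76): 16 bp
  [76,83): 7 bp
  [83,94): 11 bp
  [94,113): 19 bp
  [113,124): 11 bp
  [124,131): 7 bp
  [131,139): 8 bp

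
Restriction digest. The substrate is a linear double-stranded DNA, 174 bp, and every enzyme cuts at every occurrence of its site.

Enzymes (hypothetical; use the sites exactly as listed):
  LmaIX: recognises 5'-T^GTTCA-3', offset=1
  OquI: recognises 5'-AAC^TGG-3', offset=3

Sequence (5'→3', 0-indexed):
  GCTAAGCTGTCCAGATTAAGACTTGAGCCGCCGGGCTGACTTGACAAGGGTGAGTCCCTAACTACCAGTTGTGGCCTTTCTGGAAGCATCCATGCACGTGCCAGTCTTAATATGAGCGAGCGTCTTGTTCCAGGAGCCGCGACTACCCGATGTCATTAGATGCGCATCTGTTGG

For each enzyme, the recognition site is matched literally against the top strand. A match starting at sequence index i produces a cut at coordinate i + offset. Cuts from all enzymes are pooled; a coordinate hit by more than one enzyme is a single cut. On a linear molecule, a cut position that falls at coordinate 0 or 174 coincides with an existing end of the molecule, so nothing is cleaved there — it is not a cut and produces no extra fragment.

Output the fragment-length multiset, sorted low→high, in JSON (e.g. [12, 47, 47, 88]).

Scan for sites:
  LmaIX (TGTTCA, off=1): no sites
  OquI (AACTGG, off=3): no sites

All cut coordinates (distinct, sorted): ∅

Fragment lengths:
  no cuts → one linear fragment of 174 bp

[174]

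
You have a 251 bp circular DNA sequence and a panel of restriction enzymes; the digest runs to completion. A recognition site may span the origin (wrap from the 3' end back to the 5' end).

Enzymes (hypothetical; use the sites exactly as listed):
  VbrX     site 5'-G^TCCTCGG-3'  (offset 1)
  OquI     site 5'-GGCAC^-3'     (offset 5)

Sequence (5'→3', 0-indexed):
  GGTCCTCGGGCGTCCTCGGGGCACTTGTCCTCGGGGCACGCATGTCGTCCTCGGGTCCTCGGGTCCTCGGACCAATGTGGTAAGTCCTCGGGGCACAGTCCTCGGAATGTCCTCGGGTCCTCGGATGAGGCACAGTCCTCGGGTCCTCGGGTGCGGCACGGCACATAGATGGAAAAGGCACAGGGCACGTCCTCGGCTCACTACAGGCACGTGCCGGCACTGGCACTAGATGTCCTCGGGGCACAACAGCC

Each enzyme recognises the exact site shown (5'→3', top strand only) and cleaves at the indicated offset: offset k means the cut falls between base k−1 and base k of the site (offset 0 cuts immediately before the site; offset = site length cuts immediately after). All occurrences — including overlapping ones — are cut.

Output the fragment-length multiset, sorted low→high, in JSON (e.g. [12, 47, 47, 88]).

Scan for sites:
  VbrX (GTCCTCGG, off=1): starts [1, 11, 26, 46, 54, 62, 83, 97, 108, 116, 134, 142, 188, 231] → cuts [2, 12, 27, 47, 55, 63, 84, 98, 109, 117, 135, 143, 189, 232]
  OquI (GGCAC, off=5): starts [19, 34, 91, 128, 154, 159, 176, 183, 205, 215, 221, 239] → cuts [24, 39, 96, 133, 159, 164, 181, 188, 210, 220, 226, 244]

Pooled cuts: [2, 12, 24, 27, 39, 47, 55, 63, 84, 96, 98, 109, 117, 133, 135, 143, 159, 164, 181, 188, 189, 210, 220, 226, 232, 244]

Fragments:
  2→12: 10 bp
  12→24: 12 bp
  24→27: 3 bp
  27→39: 12 bp
  39→47: 8 bp
  47→55: 8 bp
  55→63: 8 bp
  63→84: 21 bp
  84→96: 12 bp
  96→98: 2 bp
  98→109: 11 bp
  109→117: 8 bp
  117→133: 16 bp
  133→135: 2 bp
  135→143: 8 bp
  143→159: 16 bp
  159→164: 5 bp
  164→181: 17 bp
  181→188: 7 bp
  188→189: 1 bp
  189→210: 21 bp
  210→220: 10 bp
  220→226: 6 bp
  226→232: 6 bp
  232→244: 12 bp
  244→2 (wrap): 251-244+2 = 9 bp

[1,2,2,3,5,6,6,7,8,8,8,8,8,9,10,10,11,12,12,12,12,16,16,17,21,21]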